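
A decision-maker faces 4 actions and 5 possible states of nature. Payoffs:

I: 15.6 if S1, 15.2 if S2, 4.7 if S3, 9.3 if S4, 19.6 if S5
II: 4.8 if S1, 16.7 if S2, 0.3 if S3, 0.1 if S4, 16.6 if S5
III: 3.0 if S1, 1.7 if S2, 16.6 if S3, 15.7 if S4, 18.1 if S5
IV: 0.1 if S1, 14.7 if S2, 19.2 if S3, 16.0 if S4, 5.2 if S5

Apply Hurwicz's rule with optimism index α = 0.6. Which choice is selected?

I

I: 0.6·19.6 + 0.4·4.7 = 13.64
II: 0.6·16.7 + 0.4·0.1 = 10.06
III: 0.6·18.1 + 0.4·1.7 = 11.54
IV: 0.6·19.2 + 0.4·0.1 = 11.56
Highest Hurwicz score = 13.64 → I.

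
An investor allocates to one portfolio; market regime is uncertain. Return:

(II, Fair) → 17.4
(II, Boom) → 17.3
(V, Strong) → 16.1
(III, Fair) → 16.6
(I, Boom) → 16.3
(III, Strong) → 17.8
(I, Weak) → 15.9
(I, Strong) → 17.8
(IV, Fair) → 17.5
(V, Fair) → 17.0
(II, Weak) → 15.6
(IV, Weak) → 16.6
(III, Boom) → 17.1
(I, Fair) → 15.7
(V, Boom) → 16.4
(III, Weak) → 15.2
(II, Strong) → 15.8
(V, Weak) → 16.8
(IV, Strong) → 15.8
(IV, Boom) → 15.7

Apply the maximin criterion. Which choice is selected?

V

Row minima: I=15.7, II=15.6, III=15.2, IV=15.7, V=16.1
Best worst-case = 16.1 → V.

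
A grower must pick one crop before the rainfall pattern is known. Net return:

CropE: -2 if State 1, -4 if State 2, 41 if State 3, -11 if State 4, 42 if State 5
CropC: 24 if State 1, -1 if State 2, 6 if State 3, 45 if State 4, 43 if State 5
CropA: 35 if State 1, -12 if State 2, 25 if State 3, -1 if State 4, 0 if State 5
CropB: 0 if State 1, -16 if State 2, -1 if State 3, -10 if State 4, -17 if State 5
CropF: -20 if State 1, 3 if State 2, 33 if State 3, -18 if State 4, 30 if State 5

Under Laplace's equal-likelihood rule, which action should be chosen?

CropC

Row averages: CropE=13.2, CropC=23.4, CropA=9.4, CropB=-8.8, CropF=5.6
Highest average = 23.4 → CropC.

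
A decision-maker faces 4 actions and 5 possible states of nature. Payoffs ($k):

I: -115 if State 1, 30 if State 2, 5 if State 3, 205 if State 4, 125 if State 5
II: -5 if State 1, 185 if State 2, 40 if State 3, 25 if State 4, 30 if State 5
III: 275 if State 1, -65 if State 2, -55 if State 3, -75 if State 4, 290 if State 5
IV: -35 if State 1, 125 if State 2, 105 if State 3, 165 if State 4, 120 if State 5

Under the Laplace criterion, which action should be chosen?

IV

Row averages: I=50, II=55, III=74, IV=96
Highest average = 96 → IV.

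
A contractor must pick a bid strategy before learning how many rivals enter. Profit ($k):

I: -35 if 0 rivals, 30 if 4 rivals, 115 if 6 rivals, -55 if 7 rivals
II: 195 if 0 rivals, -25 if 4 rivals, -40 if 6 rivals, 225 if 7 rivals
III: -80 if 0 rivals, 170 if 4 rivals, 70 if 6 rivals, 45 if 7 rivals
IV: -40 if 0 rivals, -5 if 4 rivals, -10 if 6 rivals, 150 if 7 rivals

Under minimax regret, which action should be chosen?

II

Column bests: 0 rivals=195, 4 rivals=170, 6 rivals=115, 7 rivals=225.
I regrets: 230, 140, 0, 280 → max 280
II regrets: 0, 195, 155, 0 → max 195
III regrets: 275, 0, 45, 180 → max 275
IV regrets: 235, 175, 125, 75 → max 235
Smallest max regret = 195 → II.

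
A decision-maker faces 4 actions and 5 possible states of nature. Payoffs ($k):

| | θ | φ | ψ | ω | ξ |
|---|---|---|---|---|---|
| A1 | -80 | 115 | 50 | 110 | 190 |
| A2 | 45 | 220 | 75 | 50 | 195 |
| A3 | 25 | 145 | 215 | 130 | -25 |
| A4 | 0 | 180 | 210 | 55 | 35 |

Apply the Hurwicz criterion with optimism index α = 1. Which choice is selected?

A2

A1: 1·190 + 0·(-80) = 190
A2: 1·220 + 0·45 = 220
A3: 1·215 + 0·(-25) = 215
A4: 1·210 + 0·0 = 210
Highest Hurwicz score = 220 → A2.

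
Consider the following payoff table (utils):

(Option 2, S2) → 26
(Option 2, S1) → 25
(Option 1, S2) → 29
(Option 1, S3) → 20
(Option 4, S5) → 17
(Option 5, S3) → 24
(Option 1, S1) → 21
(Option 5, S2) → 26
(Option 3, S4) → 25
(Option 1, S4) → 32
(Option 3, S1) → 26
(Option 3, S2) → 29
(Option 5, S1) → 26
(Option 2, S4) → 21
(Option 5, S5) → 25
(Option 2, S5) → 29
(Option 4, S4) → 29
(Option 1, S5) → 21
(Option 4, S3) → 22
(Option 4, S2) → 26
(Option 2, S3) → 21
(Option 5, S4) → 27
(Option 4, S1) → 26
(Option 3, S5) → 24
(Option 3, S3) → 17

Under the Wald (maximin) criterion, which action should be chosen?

Row minima: Option 1=20, Option 2=21, Option 3=17, Option 4=17, Option 5=24
Best worst-case = 24 → Option 5.

Option 5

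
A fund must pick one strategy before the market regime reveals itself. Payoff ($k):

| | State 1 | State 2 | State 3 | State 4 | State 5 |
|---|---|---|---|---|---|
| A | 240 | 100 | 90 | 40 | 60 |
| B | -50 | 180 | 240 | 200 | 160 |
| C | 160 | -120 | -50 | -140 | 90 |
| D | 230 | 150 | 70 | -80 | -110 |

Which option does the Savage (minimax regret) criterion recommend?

A

Column bests: State 1=240, State 2=180, State 3=240, State 4=200, State 5=160.
A regrets: 0, 80, 150, 160, 100 → max 160
B regrets: 290, 0, 0, 0, 0 → max 290
C regrets: 80, 300, 290, 340, 70 → max 340
D regrets: 10, 30, 170, 280, 270 → max 280
Smallest max regret = 160 → A.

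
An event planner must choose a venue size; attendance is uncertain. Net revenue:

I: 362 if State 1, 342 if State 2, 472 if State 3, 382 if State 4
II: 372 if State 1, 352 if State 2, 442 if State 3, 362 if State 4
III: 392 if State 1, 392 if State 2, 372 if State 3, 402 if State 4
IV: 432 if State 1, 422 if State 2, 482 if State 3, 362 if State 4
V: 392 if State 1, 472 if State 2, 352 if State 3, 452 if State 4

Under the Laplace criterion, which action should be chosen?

IV

Row averages: I=389.5, II=382, III=389.5, IV=424.5, V=417
Highest average = 424.5 → IV.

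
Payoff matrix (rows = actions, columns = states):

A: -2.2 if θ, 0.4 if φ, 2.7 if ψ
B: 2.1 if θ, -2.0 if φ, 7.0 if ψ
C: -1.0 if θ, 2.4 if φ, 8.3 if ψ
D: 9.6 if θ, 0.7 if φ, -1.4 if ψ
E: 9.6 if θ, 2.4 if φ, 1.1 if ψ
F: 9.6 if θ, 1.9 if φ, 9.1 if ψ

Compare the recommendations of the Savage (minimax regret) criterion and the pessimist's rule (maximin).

minimax regret → F; maximin → F (agree)

Column bests: θ=9.6, φ=2.4, ψ=9.1.
A regrets: 11.8, 2.0, 6.4 → max 11.8
B regrets: 7.5, 4.4, 2.1 → max 7.5
C regrets: 10.6, 0.0, 0.8 → max 10.6
D regrets: 0.0, 1.7, 10.5 → max 10.5
E regrets: 0.0, 0.0, 8.0 → max 8.0
F regrets: 0.0, 0.5, 0.0 → max 0.5
Smallest max regret = 0.5 → F.
Row minima: A=-2.2, B=-2.0, C=-1.0, D=-1.4, E=1.1, F=1.9
Best worst-case = 1.9 → F.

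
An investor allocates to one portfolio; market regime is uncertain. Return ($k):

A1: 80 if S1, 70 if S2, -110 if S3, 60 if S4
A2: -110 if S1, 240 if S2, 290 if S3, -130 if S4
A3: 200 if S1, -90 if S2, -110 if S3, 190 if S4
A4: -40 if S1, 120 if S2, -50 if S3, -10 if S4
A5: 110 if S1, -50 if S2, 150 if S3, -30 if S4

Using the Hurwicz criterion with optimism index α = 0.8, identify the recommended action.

A1: 0.8·80 + 0.2·(-110) = 42
A2: 0.8·290 + 0.2·(-130) = 206
A3: 0.8·200 + 0.2·(-110) = 138
A4: 0.8·120 + 0.2·(-50) = 86
A5: 0.8·150 + 0.2·(-50) = 110
Highest Hurwicz score = 206 → A2.

A2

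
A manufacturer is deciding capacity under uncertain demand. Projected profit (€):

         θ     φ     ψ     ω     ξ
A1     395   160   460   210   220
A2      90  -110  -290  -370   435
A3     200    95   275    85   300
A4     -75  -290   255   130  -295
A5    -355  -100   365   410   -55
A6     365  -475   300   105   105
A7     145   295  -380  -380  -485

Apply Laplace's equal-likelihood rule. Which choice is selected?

A1

Row averages: A1=289, A2=-49, A3=191, A4=-55, A5=53, A6=80, A7=-161
Highest average = 289 → A1.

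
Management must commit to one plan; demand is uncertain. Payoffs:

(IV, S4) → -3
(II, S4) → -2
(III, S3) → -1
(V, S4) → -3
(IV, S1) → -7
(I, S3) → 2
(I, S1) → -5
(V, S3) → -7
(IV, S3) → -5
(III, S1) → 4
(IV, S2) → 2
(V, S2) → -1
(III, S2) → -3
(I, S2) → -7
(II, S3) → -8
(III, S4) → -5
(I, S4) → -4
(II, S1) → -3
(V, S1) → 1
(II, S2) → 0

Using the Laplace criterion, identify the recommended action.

III

Row averages: I=-3.5, II=-3.25, III=-1.25, IV=-3.25, V=-2.5
Highest average = -1.25 → III.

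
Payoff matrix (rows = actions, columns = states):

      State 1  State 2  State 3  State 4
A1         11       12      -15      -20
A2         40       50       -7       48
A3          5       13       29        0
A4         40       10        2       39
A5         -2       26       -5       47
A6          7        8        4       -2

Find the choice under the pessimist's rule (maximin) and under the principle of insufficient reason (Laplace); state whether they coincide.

maximin → A4; laplace → A2 (disagree)

Row minima: A1=-20, A2=-7, A3=0, A4=2, A5=-5, A6=-2
Best worst-case = 2 → A4.
Row averages: A1=-3, A2=32.75, A3=11.75, A4=22.75, A5=16.5, A6=4.25
Highest average = 32.75 → A2.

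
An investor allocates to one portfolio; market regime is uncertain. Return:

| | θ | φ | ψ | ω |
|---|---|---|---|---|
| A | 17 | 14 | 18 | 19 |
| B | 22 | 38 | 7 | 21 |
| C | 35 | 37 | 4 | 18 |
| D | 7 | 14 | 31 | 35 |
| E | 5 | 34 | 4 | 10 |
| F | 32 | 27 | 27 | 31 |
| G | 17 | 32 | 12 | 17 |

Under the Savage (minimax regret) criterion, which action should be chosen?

F

Column bests: θ=35, φ=38, ψ=31, ω=35.
A regrets: 18, 24, 13, 16 → max 24
B regrets: 13, 0, 24, 14 → max 24
C regrets: 0, 1, 27, 17 → max 27
D regrets: 28, 24, 0, 0 → max 28
E regrets: 30, 4, 27, 25 → max 30
F regrets: 3, 11, 4, 4 → max 11
G regrets: 18, 6, 19, 18 → max 19
Smallest max regret = 11 → F.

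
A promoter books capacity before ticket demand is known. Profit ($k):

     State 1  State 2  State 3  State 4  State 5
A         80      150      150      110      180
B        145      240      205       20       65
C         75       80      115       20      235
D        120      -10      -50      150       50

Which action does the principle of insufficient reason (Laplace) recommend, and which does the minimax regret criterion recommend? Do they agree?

Row averages: A=134, B=135, C=105, D=52
Highest average = 135 → B.
Column bests: State 1=145, State 2=240, State 3=205, State 4=150, State 5=235.
A regrets: 65, 90, 55, 40, 55 → max 90
B regrets: 0, 0, 0, 130, 170 → max 170
C regrets: 70, 160, 90, 130, 0 → max 160
D regrets: 25, 250, 255, 0, 185 → max 255
Smallest max regret = 90 → A.

laplace → B; minimax regret → A (disagree)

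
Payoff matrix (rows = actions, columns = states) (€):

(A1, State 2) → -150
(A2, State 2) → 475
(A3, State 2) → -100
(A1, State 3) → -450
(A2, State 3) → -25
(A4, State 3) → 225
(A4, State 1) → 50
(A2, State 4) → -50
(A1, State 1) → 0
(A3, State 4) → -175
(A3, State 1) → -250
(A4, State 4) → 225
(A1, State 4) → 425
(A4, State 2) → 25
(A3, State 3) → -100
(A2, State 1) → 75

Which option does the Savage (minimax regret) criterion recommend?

Column bests: State 1=75, State 2=475, State 3=225, State 4=425.
A1 regrets: 75, 625, 675, 0 → max 675
A2 regrets: 0, 0, 250, 475 → max 475
A3 regrets: 325, 575, 325, 600 → max 600
A4 regrets: 25, 450, 0, 200 → max 450
Smallest max regret = 450 → A4.

A4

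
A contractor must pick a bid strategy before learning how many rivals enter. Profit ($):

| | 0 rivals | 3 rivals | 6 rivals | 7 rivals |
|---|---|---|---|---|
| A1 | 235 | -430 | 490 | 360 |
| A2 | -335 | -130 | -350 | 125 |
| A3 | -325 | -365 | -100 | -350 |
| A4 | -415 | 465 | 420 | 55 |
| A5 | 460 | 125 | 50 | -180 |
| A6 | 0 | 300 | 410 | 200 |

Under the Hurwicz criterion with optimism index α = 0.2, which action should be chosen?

A1: 0.2·490 + 0.8·(-430) = -246
A2: 0.2·125 + 0.8·(-350) = -255
A3: 0.2·(-100) + 0.8·(-365) = -312
A4: 0.2·465 + 0.8·(-415) = -239
A5: 0.2·460 + 0.8·(-180) = -52
A6: 0.2·410 + 0.8·0 = 82
Highest Hurwicz score = 82 → A6.

A6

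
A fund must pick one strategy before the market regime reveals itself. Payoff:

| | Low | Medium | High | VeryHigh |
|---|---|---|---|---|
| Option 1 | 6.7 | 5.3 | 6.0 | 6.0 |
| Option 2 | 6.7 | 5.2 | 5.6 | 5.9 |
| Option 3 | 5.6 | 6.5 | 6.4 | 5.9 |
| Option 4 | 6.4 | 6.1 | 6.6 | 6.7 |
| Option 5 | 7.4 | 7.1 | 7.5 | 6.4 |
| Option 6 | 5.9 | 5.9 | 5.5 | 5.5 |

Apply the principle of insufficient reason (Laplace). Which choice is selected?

Option 5

Row averages: Option 1=6, Option 2=5.85, Option 3=6.1, Option 4=6.45, Option 5=7.1, Option 6=5.7
Highest average = 7.1 → Option 5.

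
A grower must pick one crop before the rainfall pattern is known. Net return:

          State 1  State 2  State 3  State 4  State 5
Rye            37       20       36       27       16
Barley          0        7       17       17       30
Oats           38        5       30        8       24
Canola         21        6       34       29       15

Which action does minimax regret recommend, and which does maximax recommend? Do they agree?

Column bests: State 1=38, State 2=20, State 3=36, State 4=29, State 5=30.
Rye regrets: 1, 0, 0, 2, 14 → max 14
Barley regrets: 38, 13, 19, 12, 0 → max 38
Oats regrets: 0, 15, 6, 21, 6 → max 21
Canola regrets: 17, 14, 2, 0, 15 → max 17
Smallest max regret = 14 → Rye.
Row maxima: Rye=37, Barley=30, Oats=38, Canola=34
Best best-case = 38 → Oats.

minimax regret → Rye; maximax → Oats (disagree)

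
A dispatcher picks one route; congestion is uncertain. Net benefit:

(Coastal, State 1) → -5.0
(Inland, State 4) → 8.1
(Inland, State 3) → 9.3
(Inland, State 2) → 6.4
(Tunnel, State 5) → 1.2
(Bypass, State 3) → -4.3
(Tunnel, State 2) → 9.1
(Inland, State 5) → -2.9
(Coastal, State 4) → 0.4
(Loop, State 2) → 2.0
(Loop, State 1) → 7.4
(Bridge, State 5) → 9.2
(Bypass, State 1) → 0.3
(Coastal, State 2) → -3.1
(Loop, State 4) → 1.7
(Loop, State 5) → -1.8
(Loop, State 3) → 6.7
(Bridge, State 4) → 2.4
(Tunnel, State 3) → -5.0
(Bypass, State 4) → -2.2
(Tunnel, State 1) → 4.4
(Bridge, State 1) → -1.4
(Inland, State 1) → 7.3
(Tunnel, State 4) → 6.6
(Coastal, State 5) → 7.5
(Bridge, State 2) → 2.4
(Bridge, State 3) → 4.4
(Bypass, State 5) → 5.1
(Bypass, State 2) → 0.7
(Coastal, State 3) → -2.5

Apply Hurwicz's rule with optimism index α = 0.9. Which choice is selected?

Bridge

Loop: 0.9·7.4 + 0.1·(-1.8) = 6.48
Tunnel: 0.9·9.1 + 0.1·(-5.0) = 7.69
Coastal: 0.9·7.5 + 0.1·(-5.0) = 6.25
Inland: 0.9·9.3 + 0.1·(-2.9) = 8.08
Bypass: 0.9·5.1 + 0.1·(-4.3) = 4.16
Bridge: 0.9·9.2 + 0.1·(-1.4) = 8.14
Highest Hurwicz score = 8.14 → Bridge.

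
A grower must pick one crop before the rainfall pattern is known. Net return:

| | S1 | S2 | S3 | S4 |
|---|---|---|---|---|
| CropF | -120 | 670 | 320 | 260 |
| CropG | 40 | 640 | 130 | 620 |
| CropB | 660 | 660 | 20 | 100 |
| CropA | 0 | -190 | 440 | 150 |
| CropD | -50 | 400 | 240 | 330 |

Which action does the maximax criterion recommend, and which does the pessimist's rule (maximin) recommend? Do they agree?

Row maxima: CropF=670, CropG=640, CropB=660, CropA=440, CropD=400
Best best-case = 670 → CropF.
Row minima: CropF=-120, CropG=40, CropB=20, CropA=-190, CropD=-50
Best worst-case = 40 → CropG.

maximax → CropF; maximin → CropG (disagree)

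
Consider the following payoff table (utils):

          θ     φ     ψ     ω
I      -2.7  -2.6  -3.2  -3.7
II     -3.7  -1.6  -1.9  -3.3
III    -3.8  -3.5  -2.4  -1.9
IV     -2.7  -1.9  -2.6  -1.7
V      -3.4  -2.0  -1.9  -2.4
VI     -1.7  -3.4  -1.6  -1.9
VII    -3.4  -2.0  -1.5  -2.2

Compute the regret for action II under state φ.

Best payoff under φ is -1.6.
Regret = -1.6 − (-1.6) = 0.0.

0.0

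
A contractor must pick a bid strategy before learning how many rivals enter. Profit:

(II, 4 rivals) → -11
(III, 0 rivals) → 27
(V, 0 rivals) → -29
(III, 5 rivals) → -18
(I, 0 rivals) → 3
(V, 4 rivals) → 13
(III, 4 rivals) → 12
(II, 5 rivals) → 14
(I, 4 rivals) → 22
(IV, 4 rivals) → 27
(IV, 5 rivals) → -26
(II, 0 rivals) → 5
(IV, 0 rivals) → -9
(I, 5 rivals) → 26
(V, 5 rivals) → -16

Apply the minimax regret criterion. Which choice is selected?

I

Column bests: 0 rivals=27, 4 rivals=27, 5 rivals=26.
I regrets: 24, 5, 0 → max 24
II regrets: 22, 38, 12 → max 38
III regrets: 0, 15, 44 → max 44
IV regrets: 36, 0, 52 → max 52
V regrets: 56, 14, 42 → max 56
Smallest max regret = 24 → I.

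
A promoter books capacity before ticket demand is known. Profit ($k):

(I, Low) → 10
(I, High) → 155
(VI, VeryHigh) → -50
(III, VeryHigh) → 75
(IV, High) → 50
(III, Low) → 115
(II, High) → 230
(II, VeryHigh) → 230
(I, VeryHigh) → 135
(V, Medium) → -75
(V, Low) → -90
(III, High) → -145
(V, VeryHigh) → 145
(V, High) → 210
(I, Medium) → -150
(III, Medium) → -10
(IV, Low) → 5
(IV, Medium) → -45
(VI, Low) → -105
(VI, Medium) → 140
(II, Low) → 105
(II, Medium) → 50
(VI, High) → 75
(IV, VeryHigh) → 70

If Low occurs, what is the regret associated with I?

Best payoff under Low is 115.
Regret = 115 − 10 = 105.

105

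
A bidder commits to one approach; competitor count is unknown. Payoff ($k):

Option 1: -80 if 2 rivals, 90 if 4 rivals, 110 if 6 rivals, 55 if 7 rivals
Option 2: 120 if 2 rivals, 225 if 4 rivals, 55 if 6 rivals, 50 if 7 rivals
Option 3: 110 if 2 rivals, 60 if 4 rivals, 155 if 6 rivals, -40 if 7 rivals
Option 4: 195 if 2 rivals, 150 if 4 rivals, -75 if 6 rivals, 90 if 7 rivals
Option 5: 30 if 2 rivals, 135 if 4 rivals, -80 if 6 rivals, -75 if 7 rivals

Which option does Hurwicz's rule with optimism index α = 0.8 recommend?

Option 2

Option 1: 0.8·110 + 0.2·(-80) = 72
Option 2: 0.8·225 + 0.2·50 = 190
Option 3: 0.8·155 + 0.2·(-40) = 116
Option 4: 0.8·195 + 0.2·(-75) = 141
Option 5: 0.8·135 + 0.2·(-80) = 92
Highest Hurwicz score = 190 → Option 2.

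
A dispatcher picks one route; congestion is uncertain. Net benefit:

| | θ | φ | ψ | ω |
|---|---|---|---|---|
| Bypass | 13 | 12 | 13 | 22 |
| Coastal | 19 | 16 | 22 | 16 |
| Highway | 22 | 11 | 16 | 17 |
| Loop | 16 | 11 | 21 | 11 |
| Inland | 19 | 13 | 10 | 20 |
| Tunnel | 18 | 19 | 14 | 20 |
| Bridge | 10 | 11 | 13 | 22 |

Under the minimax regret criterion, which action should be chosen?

Column bests: θ=22, φ=19, ψ=22, ω=22.
Bypass regrets: 9, 7, 9, 0 → max 9
Coastal regrets: 3, 3, 0, 6 → max 6
Highway regrets: 0, 8, 6, 5 → max 8
Loop regrets: 6, 8, 1, 11 → max 11
Inland regrets: 3, 6, 12, 2 → max 12
Tunnel regrets: 4, 0, 8, 2 → max 8
Bridge regrets: 12, 8, 9, 0 → max 12
Smallest max regret = 6 → Coastal.

Coastal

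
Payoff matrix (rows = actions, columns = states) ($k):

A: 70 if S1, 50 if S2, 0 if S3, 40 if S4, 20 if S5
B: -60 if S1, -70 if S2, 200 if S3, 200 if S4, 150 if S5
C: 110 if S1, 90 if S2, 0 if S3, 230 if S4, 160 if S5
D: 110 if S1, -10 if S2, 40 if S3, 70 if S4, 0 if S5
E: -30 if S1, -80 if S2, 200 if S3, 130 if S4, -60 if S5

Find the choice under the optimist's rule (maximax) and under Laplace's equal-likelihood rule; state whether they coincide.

maximax → C; laplace → C (agree)

Row maxima: A=70, B=200, C=230, D=110, E=200
Best best-case = 230 → C.
Row averages: A=36, B=84, C=118, D=42, E=32
Highest average = 118 → C.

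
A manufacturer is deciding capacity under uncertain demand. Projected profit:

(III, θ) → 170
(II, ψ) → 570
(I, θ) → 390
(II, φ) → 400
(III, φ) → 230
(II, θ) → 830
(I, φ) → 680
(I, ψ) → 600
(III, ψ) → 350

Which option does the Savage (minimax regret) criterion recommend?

Column bests: θ=830, φ=680, ψ=600.
I regrets: 440, 0, 0 → max 440
II regrets: 0, 280, 30 → max 280
III regrets: 660, 450, 250 → max 660
Smallest max regret = 280 → II.

II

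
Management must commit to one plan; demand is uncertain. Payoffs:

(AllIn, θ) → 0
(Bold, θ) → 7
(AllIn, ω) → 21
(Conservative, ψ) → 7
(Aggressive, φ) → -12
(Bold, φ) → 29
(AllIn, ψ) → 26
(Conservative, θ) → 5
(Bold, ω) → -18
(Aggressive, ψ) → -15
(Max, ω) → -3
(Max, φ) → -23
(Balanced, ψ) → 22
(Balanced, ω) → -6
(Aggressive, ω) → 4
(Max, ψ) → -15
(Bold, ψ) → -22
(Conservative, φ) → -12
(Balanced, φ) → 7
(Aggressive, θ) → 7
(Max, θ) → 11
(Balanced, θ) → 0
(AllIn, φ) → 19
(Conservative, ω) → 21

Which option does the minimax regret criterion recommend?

Column bests: θ=11, φ=29, ψ=26, ω=21.
Conservative regrets: 6, 41, 19, 0 → max 41
Balanced regrets: 11, 22, 4, 27 → max 27
Aggressive regrets: 4, 41, 41, 17 → max 41
Bold regrets: 4, 0, 48, 39 → max 48
AllIn regrets: 11, 10, 0, 0 → max 11
Max regrets: 0, 52, 41, 24 → max 52
Smallest max regret = 11 → AllIn.

AllIn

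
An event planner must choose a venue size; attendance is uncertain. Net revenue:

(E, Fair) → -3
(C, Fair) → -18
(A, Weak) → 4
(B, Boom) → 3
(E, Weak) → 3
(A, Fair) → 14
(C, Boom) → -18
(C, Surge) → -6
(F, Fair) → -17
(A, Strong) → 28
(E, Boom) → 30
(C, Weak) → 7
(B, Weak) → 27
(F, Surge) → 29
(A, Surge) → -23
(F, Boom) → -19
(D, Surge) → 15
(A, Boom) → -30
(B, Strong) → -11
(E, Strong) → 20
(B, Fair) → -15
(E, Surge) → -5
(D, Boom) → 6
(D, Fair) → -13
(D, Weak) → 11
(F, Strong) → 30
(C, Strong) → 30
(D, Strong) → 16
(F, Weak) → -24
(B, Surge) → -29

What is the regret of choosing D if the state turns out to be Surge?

14

Best payoff under Surge is 29.
Regret = 29 − 15 = 14.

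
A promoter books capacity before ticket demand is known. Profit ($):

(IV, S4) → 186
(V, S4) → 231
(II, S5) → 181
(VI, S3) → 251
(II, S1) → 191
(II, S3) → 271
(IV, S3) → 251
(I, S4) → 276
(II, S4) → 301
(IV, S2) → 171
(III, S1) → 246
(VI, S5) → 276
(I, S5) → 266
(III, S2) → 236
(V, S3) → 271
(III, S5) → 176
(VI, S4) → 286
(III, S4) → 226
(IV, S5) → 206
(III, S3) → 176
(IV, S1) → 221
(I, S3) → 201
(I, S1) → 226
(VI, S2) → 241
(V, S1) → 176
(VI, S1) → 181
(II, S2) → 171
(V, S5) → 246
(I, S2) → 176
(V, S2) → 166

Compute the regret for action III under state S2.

5

Best payoff under S2 is 241.
Regret = 241 − 236 = 5.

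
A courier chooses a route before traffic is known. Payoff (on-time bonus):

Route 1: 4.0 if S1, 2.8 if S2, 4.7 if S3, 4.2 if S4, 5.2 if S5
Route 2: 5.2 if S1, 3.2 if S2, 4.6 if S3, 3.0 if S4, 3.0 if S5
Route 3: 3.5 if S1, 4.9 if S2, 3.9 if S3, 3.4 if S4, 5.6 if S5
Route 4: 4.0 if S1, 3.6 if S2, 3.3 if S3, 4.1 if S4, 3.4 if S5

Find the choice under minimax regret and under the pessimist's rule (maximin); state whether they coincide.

Column bests: S1=5.2, S2=4.9, S3=4.7, S4=4.2, S5=5.6.
Route 1 regrets: 1.2, 2.1, 0.0, 0.0, 0.4 → max 2.1
Route 2 regrets: 0.0, 1.7, 0.1, 1.2, 2.6 → max 2.6
Route 3 regrets: 1.7, 0.0, 0.8, 0.8, 0.0 → max 1.7
Route 4 regrets: 1.2, 1.3, 1.4, 0.1, 2.2 → max 2.2
Smallest max regret = 1.7 → Route 3.
Row minima: Route 1=2.8, Route 2=3.0, Route 3=3.4, Route 4=3.3
Best worst-case = 3.4 → Route 3.

minimax regret → Route 3; maximin → Route 3 (agree)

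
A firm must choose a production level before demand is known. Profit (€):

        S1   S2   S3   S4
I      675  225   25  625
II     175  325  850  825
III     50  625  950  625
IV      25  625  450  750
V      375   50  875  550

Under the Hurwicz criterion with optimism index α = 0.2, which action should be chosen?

II

I: 0.2·675 + 0.8·25 = 155
II: 0.2·850 + 0.8·175 = 310
III: 0.2·950 + 0.8·50 = 230
IV: 0.2·750 + 0.8·25 = 170
V: 0.2·875 + 0.8·50 = 215
Highest Hurwicz score = 310 → II.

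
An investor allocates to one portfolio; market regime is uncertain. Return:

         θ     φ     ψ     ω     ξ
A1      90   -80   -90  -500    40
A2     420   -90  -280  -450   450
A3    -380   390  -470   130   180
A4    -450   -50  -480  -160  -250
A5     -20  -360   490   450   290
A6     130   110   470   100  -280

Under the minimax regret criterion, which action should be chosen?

A6

Column bests: θ=420, φ=390, ψ=490, ω=450, ξ=450.
A1 regrets: 330, 470, 580, 950, 410 → max 950
A2 regrets: 0, 480, 770, 900, 0 → max 900
A3 regrets: 800, 0, 960, 320, 270 → max 960
A4 regrets: 870, 440, 970, 610, 700 → max 970
A5 regrets: 440, 750, 0, 0, 160 → max 750
A6 regrets: 290, 280, 20, 350, 730 → max 730
Smallest max regret = 730 → A6.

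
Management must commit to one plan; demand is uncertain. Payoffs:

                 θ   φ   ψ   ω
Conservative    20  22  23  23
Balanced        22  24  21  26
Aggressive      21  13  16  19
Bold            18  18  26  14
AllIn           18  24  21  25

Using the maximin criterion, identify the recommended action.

Row minima: Conservative=20, Balanced=21, Aggressive=13, Bold=14, AllIn=18
Best worst-case = 21 → Balanced.

Balanced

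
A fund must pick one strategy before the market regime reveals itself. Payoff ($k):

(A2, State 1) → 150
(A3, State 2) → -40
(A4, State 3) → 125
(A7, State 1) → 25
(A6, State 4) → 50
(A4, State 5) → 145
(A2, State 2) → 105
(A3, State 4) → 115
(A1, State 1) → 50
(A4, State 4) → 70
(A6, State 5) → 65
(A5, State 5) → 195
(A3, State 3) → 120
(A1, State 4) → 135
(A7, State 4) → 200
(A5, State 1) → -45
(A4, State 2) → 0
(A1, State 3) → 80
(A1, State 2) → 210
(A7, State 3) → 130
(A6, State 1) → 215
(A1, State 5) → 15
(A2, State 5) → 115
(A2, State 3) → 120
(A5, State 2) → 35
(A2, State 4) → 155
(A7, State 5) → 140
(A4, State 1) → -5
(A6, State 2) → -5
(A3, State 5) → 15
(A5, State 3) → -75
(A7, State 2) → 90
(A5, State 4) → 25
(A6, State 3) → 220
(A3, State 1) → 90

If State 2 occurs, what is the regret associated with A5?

Best payoff under State 2 is 210.
Regret = 210 − 35 = 175.

175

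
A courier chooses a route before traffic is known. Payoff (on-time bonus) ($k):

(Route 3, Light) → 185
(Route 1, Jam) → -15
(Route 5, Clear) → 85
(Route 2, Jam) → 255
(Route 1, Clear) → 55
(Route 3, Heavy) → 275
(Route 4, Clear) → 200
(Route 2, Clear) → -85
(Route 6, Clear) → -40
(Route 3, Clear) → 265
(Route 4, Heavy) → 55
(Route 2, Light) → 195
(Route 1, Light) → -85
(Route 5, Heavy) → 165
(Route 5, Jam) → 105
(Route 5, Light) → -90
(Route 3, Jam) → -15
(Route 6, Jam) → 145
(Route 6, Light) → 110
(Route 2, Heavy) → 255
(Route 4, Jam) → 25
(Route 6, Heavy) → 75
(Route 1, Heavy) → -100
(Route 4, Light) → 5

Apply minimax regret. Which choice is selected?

Column bests: Clear=265, Light=195, Heavy=275, Jam=255.
Route 1 regrets: 210, 280, 375, 270 → max 375
Route 2 regrets: 350, 0, 20, 0 → max 350
Route 3 regrets: 0, 10, 0, 270 → max 270
Route 4 regrets: 65, 190, 220, 230 → max 230
Route 5 regrets: 180, 285, 110, 150 → max 285
Route 6 regrets: 305, 85, 200, 110 → max 305
Smallest max regret = 230 → Route 4.

Route 4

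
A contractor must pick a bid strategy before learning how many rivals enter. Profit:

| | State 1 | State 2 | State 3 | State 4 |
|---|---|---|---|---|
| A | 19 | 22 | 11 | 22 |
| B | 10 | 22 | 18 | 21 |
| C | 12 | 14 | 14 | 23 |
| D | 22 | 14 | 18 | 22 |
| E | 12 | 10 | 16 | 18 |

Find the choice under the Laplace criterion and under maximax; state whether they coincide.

laplace → D; maximax → C (disagree)

Row averages: A=18.5, B=17.75, C=15.75, D=19, E=14
Highest average = 19 → D.
Row maxima: A=22, B=22, C=23, D=22, E=18
Best best-case = 23 → C.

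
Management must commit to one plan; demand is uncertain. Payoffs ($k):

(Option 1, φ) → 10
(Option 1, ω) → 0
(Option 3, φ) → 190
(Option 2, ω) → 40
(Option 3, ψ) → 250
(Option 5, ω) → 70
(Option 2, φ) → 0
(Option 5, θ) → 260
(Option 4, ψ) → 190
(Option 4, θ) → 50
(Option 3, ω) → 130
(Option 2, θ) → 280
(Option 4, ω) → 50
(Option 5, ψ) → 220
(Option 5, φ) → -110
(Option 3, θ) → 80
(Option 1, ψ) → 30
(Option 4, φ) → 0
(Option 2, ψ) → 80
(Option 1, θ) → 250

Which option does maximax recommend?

Row maxima: Option 1=250, Option 2=280, Option 3=250, Option 4=190, Option 5=260
Best best-case = 280 → Option 2.

Option 2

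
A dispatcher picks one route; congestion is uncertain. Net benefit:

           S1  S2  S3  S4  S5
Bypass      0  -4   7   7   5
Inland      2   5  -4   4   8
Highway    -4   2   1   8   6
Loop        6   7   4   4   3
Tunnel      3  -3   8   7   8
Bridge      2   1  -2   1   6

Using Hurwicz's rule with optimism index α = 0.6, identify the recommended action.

Bypass: 0.6·7 + 0.4·(-4) = 2.6
Inland: 0.6·8 + 0.4·(-4) = 3.2
Highway: 0.6·8 + 0.4·(-4) = 3.2
Loop: 0.6·7 + 0.4·3 = 5.4
Tunnel: 0.6·8 + 0.4·(-3) = 3.6
Bridge: 0.6·6 + 0.4·(-2) = 2.8
Highest Hurwicz score = 5.4 → Loop.

Loop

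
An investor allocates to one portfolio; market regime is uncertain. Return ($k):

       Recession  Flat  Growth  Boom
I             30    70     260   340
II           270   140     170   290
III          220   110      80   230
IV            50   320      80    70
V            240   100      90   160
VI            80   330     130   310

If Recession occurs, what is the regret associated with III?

Best payoff under Recession is 270.
Regret = 270 − 220 = 50.

50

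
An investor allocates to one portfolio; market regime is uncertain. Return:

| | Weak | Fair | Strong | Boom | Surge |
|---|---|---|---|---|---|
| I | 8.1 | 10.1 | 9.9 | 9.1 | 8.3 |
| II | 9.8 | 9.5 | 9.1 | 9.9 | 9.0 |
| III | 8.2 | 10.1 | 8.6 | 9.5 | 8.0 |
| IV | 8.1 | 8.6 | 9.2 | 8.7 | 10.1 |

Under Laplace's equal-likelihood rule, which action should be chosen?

II

Row averages: I=9.1, II=9.46, III=8.88, IV=8.94
Highest average = 9.46 → II.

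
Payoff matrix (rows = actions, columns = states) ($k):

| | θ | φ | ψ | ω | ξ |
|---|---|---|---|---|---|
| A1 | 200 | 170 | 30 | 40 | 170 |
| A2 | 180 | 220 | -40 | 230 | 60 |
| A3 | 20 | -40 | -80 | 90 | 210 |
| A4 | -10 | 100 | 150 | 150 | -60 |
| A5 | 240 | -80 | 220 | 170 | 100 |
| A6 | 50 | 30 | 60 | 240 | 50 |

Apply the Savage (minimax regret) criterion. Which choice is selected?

Column bests: θ=240, φ=220, ψ=220, ω=240, ξ=210.
A1 regrets: 40, 50, 190, 200, 40 → max 200
A2 regrets: 60, 0, 260, 10, 150 → max 260
A3 regrets: 220, 260, 300, 150, 0 → max 300
A4 regrets: 250, 120, 70, 90, 270 → max 270
A5 regrets: 0, 300, 0, 70, 110 → max 300
A6 regrets: 190, 190, 160, 0, 160 → max 190
Smallest max regret = 190 → A6.

A6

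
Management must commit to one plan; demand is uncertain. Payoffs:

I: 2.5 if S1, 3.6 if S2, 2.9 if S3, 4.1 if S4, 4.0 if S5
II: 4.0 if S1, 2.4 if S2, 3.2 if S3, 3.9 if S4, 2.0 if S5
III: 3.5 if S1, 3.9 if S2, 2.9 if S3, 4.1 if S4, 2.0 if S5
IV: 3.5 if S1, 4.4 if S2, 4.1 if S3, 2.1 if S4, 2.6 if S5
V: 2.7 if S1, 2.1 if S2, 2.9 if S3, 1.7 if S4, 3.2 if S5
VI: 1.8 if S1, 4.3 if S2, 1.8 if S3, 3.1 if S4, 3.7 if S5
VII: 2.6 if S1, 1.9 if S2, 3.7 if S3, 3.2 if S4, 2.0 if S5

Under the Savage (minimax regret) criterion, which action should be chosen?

Column bests: S1=4.0, S2=4.4, S3=4.1, S4=4.1, S5=4.0.
I regrets: 1.5, 0.8, 1.2, 0.0, 0.0 → max 1.5
II regrets: 0.0, 2.0, 0.9, 0.2, 2.0 → max 2.0
III regrets: 0.5, 0.5, 1.2, 0.0, 2.0 → max 2.0
IV regrets: 0.5, 0.0, 0.0, 2.0, 1.4 → max 2.0
V regrets: 1.3, 2.3, 1.2, 2.4, 0.8 → max 2.4
VI regrets: 2.2, 0.1, 2.3, 1.0, 0.3 → max 2.3
VII regrets: 1.4, 2.5, 0.4, 0.9, 2.0 → max 2.5
Smallest max regret = 1.5 → I.

I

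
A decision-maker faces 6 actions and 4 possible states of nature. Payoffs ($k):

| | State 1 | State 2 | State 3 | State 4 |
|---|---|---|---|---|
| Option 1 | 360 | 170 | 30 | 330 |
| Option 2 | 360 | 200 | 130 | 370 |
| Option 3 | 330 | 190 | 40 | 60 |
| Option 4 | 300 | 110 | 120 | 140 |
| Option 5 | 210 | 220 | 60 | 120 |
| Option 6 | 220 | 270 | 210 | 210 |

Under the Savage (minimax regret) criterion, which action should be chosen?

Column bests: State 1=360, State 2=270, State 3=210, State 4=370.
Option 1 regrets: 0, 100, 180, 40 → max 180
Option 2 regrets: 0, 70, 80, 0 → max 80
Option 3 regrets: 30, 80, 170, 310 → max 310
Option 4 regrets: 60, 160, 90, 230 → max 230
Option 5 regrets: 150, 50, 150, 250 → max 250
Option 6 regrets: 140, 0, 0, 160 → max 160
Smallest max regret = 80 → Option 2.

Option 2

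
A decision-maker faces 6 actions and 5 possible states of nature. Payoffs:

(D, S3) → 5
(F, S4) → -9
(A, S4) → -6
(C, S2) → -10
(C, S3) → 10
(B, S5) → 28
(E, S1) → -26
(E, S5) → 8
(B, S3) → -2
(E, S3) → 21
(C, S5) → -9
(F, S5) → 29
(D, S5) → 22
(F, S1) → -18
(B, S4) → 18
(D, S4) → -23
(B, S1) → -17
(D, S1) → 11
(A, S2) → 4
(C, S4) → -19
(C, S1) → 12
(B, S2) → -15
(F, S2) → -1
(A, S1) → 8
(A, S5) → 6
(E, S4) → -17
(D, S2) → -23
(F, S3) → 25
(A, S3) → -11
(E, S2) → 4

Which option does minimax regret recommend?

Column bests: S1=12, S2=4, S3=25, S4=18, S5=29.
A regrets: 4, 0, 36, 24, 23 → max 36
B regrets: 29, 19, 27, 0, 1 → max 29
C regrets: 0, 14, 15, 37, 38 → max 38
D regrets: 1, 27, 20, 41, 7 → max 41
E regrets: 38, 0, 4, 35, 21 → max 38
F regrets: 30, 5, 0, 27, 0 → max 30
Smallest max regret = 29 → B.

B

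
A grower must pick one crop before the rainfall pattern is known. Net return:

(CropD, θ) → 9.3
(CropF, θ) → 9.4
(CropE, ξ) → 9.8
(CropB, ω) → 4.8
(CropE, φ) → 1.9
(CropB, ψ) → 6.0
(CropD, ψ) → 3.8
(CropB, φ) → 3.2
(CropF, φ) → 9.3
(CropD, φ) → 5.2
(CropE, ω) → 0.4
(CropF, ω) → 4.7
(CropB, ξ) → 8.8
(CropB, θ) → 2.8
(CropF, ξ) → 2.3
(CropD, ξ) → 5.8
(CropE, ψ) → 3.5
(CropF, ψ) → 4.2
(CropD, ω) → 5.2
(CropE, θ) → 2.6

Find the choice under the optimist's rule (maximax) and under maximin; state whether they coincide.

maximax → CropE; maximin → CropD (disagree)

Row maxima: CropD=9.3, CropB=8.8, CropE=9.8, CropF=9.4
Best best-case = 9.8 → CropE.
Row minima: CropD=3.8, CropB=2.8, CropE=0.4, CropF=2.3
Best worst-case = 3.8 → CropD.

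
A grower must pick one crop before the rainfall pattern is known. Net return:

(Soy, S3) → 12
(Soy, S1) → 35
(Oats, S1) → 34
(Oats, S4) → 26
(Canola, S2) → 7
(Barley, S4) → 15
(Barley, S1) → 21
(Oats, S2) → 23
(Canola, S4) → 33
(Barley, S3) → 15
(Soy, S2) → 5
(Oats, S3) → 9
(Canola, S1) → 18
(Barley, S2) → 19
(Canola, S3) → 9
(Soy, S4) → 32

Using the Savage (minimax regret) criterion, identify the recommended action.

Column bests: S1=35, S2=23, S3=15, S4=33.
Canola regrets: 17, 16, 6, 0 → max 17
Oats regrets: 1, 0, 6, 7 → max 7
Barley regrets: 14, 4, 0, 18 → max 18
Soy regrets: 0, 18, 3, 1 → max 18
Smallest max regret = 7 → Oats.

Oats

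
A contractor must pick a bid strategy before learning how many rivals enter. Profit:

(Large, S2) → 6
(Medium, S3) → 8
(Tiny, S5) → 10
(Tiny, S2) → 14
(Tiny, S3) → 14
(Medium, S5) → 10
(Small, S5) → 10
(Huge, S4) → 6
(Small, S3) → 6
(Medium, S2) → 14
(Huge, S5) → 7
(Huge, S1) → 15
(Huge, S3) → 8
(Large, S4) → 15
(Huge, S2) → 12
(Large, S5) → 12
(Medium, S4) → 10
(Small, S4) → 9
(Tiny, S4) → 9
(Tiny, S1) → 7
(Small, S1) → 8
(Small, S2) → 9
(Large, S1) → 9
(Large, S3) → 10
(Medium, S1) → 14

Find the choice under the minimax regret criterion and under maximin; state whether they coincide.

Column bests: S1=15, S2=14, S3=14, S4=15, S5=12.
Tiny regrets: 8, 0, 0, 6, 2 → max 8
Small regrets: 7, 5, 8, 6, 2 → max 8
Medium regrets: 1, 0, 6, 5, 2 → max 6
Large regrets: 6, 8, 4, 0, 0 → max 8
Huge regrets: 0, 2, 6, 9, 5 → max 9
Smallest max regret = 6 → Medium.
Row minima: Tiny=7, Small=6, Medium=8, Large=6, Huge=6
Best worst-case = 8 → Medium.

minimax regret → Medium; maximin → Medium (agree)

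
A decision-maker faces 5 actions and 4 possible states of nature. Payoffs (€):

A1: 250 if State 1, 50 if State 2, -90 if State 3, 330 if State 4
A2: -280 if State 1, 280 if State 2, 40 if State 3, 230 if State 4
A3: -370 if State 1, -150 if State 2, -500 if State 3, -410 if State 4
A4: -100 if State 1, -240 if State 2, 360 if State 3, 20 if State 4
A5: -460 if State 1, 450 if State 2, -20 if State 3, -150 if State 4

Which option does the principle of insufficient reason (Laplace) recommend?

A1

Row averages: A1=135, A2=67.5, A3=-357.5, A4=10, A5=-45
Highest average = 135 → A1.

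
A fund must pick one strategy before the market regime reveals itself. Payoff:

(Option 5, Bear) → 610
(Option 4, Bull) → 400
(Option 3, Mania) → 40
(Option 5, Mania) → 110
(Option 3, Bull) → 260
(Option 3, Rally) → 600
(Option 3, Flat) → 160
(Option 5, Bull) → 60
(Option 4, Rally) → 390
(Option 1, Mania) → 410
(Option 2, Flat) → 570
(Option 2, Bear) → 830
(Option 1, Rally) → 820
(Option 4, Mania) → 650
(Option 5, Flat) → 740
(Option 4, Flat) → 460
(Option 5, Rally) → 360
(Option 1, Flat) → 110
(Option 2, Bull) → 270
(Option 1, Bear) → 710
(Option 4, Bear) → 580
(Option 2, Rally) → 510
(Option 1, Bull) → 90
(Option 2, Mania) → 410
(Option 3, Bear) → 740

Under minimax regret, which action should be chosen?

Column bests: Bear=830, Flat=740, Bull=400, Rally=820, Mania=650.
Option 1 regrets: 120, 630, 310, 0, 240 → max 630
Option 2 regrets: 0, 170, 130, 310, 240 → max 310
Option 3 regrets: 90, 580, 140, 220, 610 → max 610
Option 4 regrets: 250, 280, 0, 430, 0 → max 430
Option 5 regrets: 220, 0, 340, 460, 540 → max 540
Smallest max regret = 310 → Option 2.

Option 2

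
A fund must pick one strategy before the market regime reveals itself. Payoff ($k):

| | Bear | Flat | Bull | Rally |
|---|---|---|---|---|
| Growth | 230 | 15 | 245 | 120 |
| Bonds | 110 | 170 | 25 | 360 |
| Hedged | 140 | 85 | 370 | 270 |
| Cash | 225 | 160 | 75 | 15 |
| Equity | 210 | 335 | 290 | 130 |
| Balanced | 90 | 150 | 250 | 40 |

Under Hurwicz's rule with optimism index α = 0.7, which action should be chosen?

Growth: 0.7·245 + 0.3·15 = 176
Bonds: 0.7·360 + 0.3·25 = 259.5
Hedged: 0.7·370 + 0.3·85 = 284.5
Cash: 0.7·225 + 0.3·15 = 162
Equity: 0.7·335 + 0.3·130 = 273.5
Balanced: 0.7·250 + 0.3·40 = 187
Highest Hurwicz score = 284.5 → Hedged.

Hedged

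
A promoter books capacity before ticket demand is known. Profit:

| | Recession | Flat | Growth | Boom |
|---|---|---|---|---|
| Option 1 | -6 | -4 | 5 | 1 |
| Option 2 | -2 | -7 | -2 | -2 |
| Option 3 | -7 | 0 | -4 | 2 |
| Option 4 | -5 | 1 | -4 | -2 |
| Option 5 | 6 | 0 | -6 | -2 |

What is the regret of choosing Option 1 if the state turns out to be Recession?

Best payoff under Recession is 6.
Regret = 6 − (-6) = 12.

12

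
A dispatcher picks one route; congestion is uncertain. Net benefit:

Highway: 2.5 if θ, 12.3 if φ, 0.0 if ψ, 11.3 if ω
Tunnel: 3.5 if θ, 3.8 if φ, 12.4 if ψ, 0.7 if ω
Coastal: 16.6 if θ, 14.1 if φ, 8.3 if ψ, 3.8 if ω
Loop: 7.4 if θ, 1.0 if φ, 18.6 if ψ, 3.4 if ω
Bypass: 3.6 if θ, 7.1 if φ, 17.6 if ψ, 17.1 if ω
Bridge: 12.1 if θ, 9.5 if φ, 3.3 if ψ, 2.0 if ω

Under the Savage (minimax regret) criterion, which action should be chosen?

Column bests: θ=16.6, φ=14.1, ψ=18.6, ω=17.1.
Highway regrets: 14.1, 1.8, 18.6, 5.8 → max 18.6
Tunnel regrets: 13.1, 10.3, 6.2, 16.4 → max 16.4
Coastal regrets: 0.0, 0.0, 10.3, 13.3 → max 13.3
Loop regrets: 9.2, 13.1, 0.0, 13.7 → max 13.7
Bypass regrets: 13.0, 7.0, 1.0, 0.0 → max 13.0
Bridge regrets: 4.5, 4.6, 15.3, 15.1 → max 15.3
Smallest max regret = 13.0 → Bypass.

Bypass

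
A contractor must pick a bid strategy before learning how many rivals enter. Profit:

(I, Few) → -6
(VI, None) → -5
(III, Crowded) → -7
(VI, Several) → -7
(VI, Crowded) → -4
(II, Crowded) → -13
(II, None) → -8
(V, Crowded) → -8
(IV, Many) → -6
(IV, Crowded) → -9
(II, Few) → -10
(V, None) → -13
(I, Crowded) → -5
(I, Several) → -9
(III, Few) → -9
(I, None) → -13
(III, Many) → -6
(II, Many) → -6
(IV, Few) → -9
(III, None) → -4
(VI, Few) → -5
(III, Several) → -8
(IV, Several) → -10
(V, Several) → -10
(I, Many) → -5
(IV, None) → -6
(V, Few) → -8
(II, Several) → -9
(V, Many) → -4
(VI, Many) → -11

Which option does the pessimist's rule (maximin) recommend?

III

Row minima: I=-13, II=-13, III=-9, IV=-10, V=-13, VI=-11
Best worst-case = -9 → III.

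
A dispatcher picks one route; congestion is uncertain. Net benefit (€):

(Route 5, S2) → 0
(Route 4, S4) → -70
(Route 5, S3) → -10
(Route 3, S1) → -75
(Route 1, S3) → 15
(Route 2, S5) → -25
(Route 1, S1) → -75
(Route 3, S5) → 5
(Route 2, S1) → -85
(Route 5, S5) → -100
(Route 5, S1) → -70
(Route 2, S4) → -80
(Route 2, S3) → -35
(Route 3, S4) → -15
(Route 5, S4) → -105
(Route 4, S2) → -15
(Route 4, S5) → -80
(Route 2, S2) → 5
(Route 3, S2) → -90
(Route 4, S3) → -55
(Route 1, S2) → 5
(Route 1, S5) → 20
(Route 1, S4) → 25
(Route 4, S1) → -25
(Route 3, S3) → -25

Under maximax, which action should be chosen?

Row maxima: Route 1=25, Route 2=5, Route 3=5, Route 4=-15, Route 5=0
Best best-case = 25 → Route 1.

Route 1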